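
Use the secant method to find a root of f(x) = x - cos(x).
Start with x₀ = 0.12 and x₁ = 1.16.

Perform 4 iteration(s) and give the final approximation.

f(x) = x - cos(x)
x₀ = 0.12, x₁ = 1.16

Secant formula: x_{n+1} = x_n - f(x_n)(x_n - x_{n-1})/(f(x_n) - f(x_{n-1}))

Iteration 1:
  f(0.120000) = -0.872809
  f(1.160000) = 0.760660
  x_2 = 1.160000 - 0.760660×(1.160000 - 0.120000)/(0.760660 - (-0.872809))
       = 0.675701
Iteration 2:
  f(1.160000) = 0.760660
  f(0.675701) = -0.104567
  x_3 = 0.675701 - (-0.104567)×(0.675701 - 1.160000)/(-0.104567 - 0.760660)
       = 0.734231
Iteration 3:
  f(0.675701) = -0.104567
  f(0.734231) = -0.008115
  x_4 = 0.734231 - (-0.008115)×(0.734231 - 0.675701)/(-0.008115 - (-0.104567))
       = 0.739156
Iteration 4:
  f(0.734231) = -0.008115
  f(0.739156) = 0.000118
  x_5 = 0.739156 - 0.000118×(0.739156 - 0.734231)/(0.000118 - (-0.008115))
       = 0.739085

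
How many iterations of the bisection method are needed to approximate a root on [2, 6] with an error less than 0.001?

We need (b-a)/2^n ≤ 0.001
(6 - 2)/2^n ≤ 0.001
4/2^n ≤ 0.001
2^n ≥ 4000
n ≥ log₂(4000) = 11.97
n ≥ 12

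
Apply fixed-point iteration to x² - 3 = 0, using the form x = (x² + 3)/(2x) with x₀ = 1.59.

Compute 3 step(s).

Equation: x² - 3 = 0
Fixed-point form: x = (x² + 3)/(2x)
x₀ = 1.59

x_1 = g(1.590000) = 1.738396
x_2 = g(1.738396) = 1.732062
x_3 = g(1.732062) = 1.732051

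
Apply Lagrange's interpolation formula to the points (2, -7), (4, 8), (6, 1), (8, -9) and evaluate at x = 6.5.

Lagrange interpolation formula:
P(x) = Σ yᵢ × Lᵢ(x)
where Lᵢ(x) = Π_{j≠i} (x - xⱼ)/(xᵢ - xⱼ)

L_0(6.5) = (6.5 - 4)/(2 - 4) × (6.5 - 6)/(2 - 6) × (6.5 - 8)/(2 - 8) = 0.039062
L_1(6.5) = (6.5 - 2)/(4 - 2) × (6.5 - 6)/(4 - 6) × (6.5 - 8)/(4 - 8) = -0.210938
L_2(6.5) = (6.5 - 2)/(6 - 2) × (6.5 - 4)/(6 - 4) × (6.5 - 8)/(6 - 8) = 1.054688
L_3(6.5) = (6.5 - 2)/(8 - 2) × (6.5 - 4)/(8 - 4) × (6.5 - 6)/(8 - 6) = 0.117188

P(6.5) = (-7)×L_0(6.5) + 8×L_1(6.5) + 1×L_2(6.5) + (-9)×L_3(6.5)
P(6.5) = -1.960938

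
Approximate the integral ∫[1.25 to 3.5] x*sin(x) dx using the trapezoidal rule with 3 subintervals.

f(x) = x*sin(x)
a = 1.25, b = 3.5, n = 3
h = (b - a)/n = 0.750000

Trapezoidal rule: (h/2)[f(x₀) + 2f(x₁) + 2f(x₂) + ... + f(xₙ)]

x_0 = 1.2500, f(x_0) = 1.186231, coefficient = 1
x_1 = 2.0000, f(x_1) = 1.818595, coefficient = 2
x_2 = 2.7500, f(x_2) = 1.049568, coefficient = 2
x_3 = 3.5000, f(x_3) = -1.227741, coefficient = 1

I ≈ (0.750000/2) × 5.694815 = 2.135555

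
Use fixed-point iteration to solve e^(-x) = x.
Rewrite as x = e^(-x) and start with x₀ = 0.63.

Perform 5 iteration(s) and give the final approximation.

Equation: e^(-x) = x
Fixed-point form: x = e^(-x)
x₀ = 0.63

x_1 = g(0.630000) = 0.532592
x_2 = g(0.532592) = 0.587081
x_3 = g(0.587081) = 0.555948
x_4 = g(0.555948) = 0.573529
x_5 = g(0.573529) = 0.563533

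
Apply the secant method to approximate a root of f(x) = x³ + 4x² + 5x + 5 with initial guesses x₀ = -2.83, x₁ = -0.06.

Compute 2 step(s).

f(x) = x³ + 4x² + 5x + 5
x₀ = -2.83, x₁ = -0.06

Secant formula: x_{n+1} = x_n - f(x_n)(x_n - x_{n-1})/(f(x_n) - f(x_{n-1}))

Iteration 1:
  f(-2.830000) = 0.220413
  f(-0.060000) = 4.714184
  x_2 = -0.060000 - 4.714184×(-0.060000 - (-2.830000))/(4.714184 - 0.220413)
       = -2.965865
Iteration 2:
  f(-0.060000) = 4.714184
  f(-2.965865) = -0.732702
  x_3 = -2.965865 - (-0.732702)×(-2.965865 - (-0.060000))/(-0.732702 - 4.714184)
       = -2.574974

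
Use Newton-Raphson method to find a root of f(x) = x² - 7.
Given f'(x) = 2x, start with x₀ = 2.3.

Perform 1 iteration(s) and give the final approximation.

f(x) = x² - 7
f'(x) = 2x
x₀ = 2.3

Newton-Raphson formula: x_{n+1} = x_n - f(x_n)/f'(x_n)

Iteration 1:
  f(2.300000) = -1.710000
  f'(2.300000) = 4.600000
  x_1 = 2.300000 - (-1.710000)/4.600000 = 2.671739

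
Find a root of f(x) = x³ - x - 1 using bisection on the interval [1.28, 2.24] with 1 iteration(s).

f(x) = x³ - x - 1
Initial interval: [1.28, 2.24]

Iteration 1:
  c_1 = (1.280000 + 2.240000)/2 = 1.760000
  f(c_1) = f(1.760000) = 2.691776
  f(a) × f(c) < 0, new interval: [1.280000, 1.760000]

After 1 iteration(s), the approximation is c_1 = 1.760000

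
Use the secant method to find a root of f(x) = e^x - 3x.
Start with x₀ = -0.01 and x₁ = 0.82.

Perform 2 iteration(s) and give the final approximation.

f(x) = e^x - 3x
x₀ = -0.01, x₁ = 0.82

Secant formula: x_{n+1} = x_n - f(x_n)(x_n - x_{n-1})/(f(x_n) - f(x_{n-1}))

Iteration 1:
  f(-0.010000) = 1.020050
  f(0.820000) = -0.189500
  x_2 = 0.820000 - (-0.189500)×(0.820000 - (-0.010000))/(-0.189500 - 1.020050)
       = 0.689964
Iteration 2:
  f(0.820000) = -0.189500
  f(0.689964) = -0.076248
  x_3 = 0.689964 - (-0.076248)×(0.689964 - 0.820000)/(-0.076248 - (-0.189500))
       = 0.602416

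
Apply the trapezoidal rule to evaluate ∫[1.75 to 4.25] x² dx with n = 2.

f(x) = x²
a = 1.75, b = 4.25, n = 2
h = (b - a)/n = 1.250000

Trapezoidal rule: (h/2)[f(x₀) + 2f(x₁) + 2f(x₂) + ... + f(xₙ)]

x_0 = 1.7500, f(x_0) = 3.062500, coefficient = 1
x_1 = 3.0000, f(x_1) = 9.000000, coefficient = 2
x_2 = 4.2500, f(x_2) = 18.062500, coefficient = 1

I ≈ (1.250000/2) × 39.125000 = 24.453125
Exact value: 23.802083
Error: 0.651042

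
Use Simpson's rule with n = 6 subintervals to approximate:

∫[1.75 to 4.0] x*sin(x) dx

f(x) = x*sin(x)
a = 1.75, b = 4.0, n = 6
h = (b - a)/n = 0.375000

Simpson's rule: (h/3)[f(x₀) + 4f(x₁) + 2f(x₂) + ... + f(xₙ)]

x_0 = 1.7500, f(x_0) = 1.721975, coefficient = 1
x_1 = 2.1250, f(x_1) = 1.806930, coefficient = 4
x_2 = 2.5000, f(x_2) = 1.496180, coefficient = 2
x_3 = 2.8750, f(x_3) = 0.757407, coefficient = 4
x_4 = 3.2500, f(x_4) = -0.351634, coefficient = 2
x_5 = 3.6250, f(x_5) = -1.684896, coefficient = 4
x_6 = 4.0000, f(x_6) = -3.027210, coefficient = 1

I ≈ (0.375000/3) × 4.501622 = 0.562703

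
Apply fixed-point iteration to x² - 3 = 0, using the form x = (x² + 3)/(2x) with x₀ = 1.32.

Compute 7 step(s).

Equation: x² - 3 = 0
Fixed-point form: x = (x² + 3)/(2x)
x₀ = 1.32

x_1 = g(1.320000) = 1.796364
x_2 = g(1.796364) = 1.733202
x_3 = g(1.733202) = 1.732051
x_4 = g(1.732051) = 1.732051
x_5 = g(1.732051) = 1.732051
x_6 = g(1.732051) = 1.732051
x_7 = g(1.732051) = 1.732051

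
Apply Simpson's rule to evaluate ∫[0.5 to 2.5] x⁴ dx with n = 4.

f(x) = x⁴
a = 0.5, b = 2.5, n = 4
h = (b - a)/n = 0.500000

Simpson's rule: (h/3)[f(x₀) + 4f(x₁) + 2f(x₂) + ... + f(xₙ)]

x_0 = 0.5000, f(x_0) = 0.062500, coefficient = 1
x_1 = 1.0000, f(x_1) = 1.000000, coefficient = 4
x_2 = 1.5000, f(x_2) = 5.062500, coefficient = 2
x_3 = 2.0000, f(x_3) = 16.000000, coefficient = 4
x_4 = 2.5000, f(x_4) = 39.062500, coefficient = 1

I ≈ (0.500000/3) × 117.250000 = 19.541667
Exact value: 19.525000
Error: 0.016667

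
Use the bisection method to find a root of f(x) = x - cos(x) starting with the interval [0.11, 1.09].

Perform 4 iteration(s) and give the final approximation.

f(x) = x - cos(x)
Initial interval: [0.11, 1.09]

Iteration 1:
  c_1 = (0.110000 + 1.090000)/2 = 0.600000
  f(c_1) = f(0.600000) = -0.225336
  f(a) × f(c) ≥ 0, new interval: [0.600000, 1.090000]
Iteration 2:
  c_2 = (0.600000 + 1.090000)/2 = 0.845000
  f(c_2) = f(0.845000) = 0.181269
  f(a) × f(c) < 0, new interval: [0.600000, 0.845000]
Iteration 3:
  c_3 = (0.600000 + 0.845000)/2 = 0.722500
  f(c_3) = f(0.722500) = -0.027655
  f(a) × f(c) ≥ 0, new interval: [0.722500, 0.845000]
Iteration 4:
  c_4 = (0.722500 + 0.845000)/2 = 0.783750
  f(c_4) = f(0.783750) = 0.075479
  f(a) × f(c) < 0, new interval: [0.722500, 0.783750]

After 4 iteration(s), the approximation is c_4 = 0.783750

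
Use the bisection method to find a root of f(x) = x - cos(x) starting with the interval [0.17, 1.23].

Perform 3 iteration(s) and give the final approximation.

f(x) = x - cos(x)
Initial interval: [0.17, 1.23]

Iteration 1:
  c_1 = (0.170000 + 1.230000)/2 = 0.700000
  f(c_1) = f(0.700000) = -0.064842
  f(a) × f(c) ≥ 0, new interval: [0.700000, 1.230000]
Iteration 2:
  c_2 = (0.700000 + 1.230000)/2 = 0.965000
  f(c_2) = f(0.965000) = 0.395583
  f(a) × f(c) < 0, new interval: [0.700000, 0.965000]
Iteration 3:
  c_3 = (0.700000 + 0.965000)/2 = 0.832500
  f(c_3) = f(0.832500) = 0.159471
  f(a) × f(c) < 0, new interval: [0.700000, 0.832500]

After 3 iteration(s), the approximation is c_3 = 0.832500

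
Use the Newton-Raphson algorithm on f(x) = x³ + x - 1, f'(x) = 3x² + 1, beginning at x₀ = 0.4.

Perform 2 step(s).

f(x) = x³ + x - 1
f'(x) = 3x² + 1
x₀ = 0.4

Newton-Raphson formula: x_{n+1} = x_n - f(x_n)/f'(x_n)

Iteration 1:
  f(0.400000) = -0.536000
  f'(0.400000) = 1.480000
  x_1 = 0.400000 - (-0.536000)/1.480000 = 0.762162
Iteration 2:
  f(0.762162) = 0.204895
  f'(0.762162) = 2.742673
  x_2 = 0.762162 - 0.204895/2.742673 = 0.687456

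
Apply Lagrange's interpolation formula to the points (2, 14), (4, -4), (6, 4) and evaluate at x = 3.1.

Lagrange interpolation formula:
P(x) = Σ yᵢ × Lᵢ(x)
where Lᵢ(x) = Π_{j≠i} (x - xⱼ)/(xᵢ - xⱼ)

L_0(3.1) = (3.1 - 4)/(2 - 4) × (3.1 - 6)/(2 - 6) = 0.326250
L_1(3.1) = (3.1 - 2)/(4 - 2) × (3.1 - 6)/(4 - 6) = 0.797500
L_2(3.1) = (3.1 - 2)/(6 - 2) × (3.1 - 4)/(6 - 4) = -0.123750

P(3.1) = 14×L_0(3.1) + (-4)×L_1(3.1) + 4×L_2(3.1)
P(3.1) = 0.882500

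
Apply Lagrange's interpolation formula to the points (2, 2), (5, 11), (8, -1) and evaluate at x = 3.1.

Lagrange interpolation formula:
P(x) = Σ yᵢ × Lᵢ(x)
where Lᵢ(x) = Π_{j≠i} (x - xⱼ)/(xᵢ - xⱼ)

L_0(3.1) = (3.1 - 5)/(2 - 5) × (3.1 - 8)/(2 - 8) = 0.517222
L_1(3.1) = (3.1 - 2)/(5 - 2) × (3.1 - 8)/(5 - 8) = 0.598889
L_2(3.1) = (3.1 - 2)/(8 - 2) × (3.1 - 5)/(8 - 5) = -0.116111

P(3.1) = 2×L_0(3.1) + 11×L_1(3.1) + (-1)×L_2(3.1)
P(3.1) = 7.738333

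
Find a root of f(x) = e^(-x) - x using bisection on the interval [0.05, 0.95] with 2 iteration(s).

f(x) = e^(-x) - x
Initial interval: [0.05, 0.95]

Iteration 1:
  c_1 = (0.050000 + 0.950000)/2 = 0.500000
  f(c_1) = f(0.500000) = 0.106531
  f(a) × f(c) ≥ 0, new interval: [0.500000, 0.950000]
Iteration 2:
  c_2 = (0.500000 + 0.950000)/2 = 0.725000
  f(c_2) = f(0.725000) = -0.240675
  f(a) × f(c) < 0, new interval: [0.500000, 0.725000]

After 2 iteration(s), the approximation is c_2 = 0.725000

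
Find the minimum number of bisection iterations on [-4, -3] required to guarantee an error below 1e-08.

We need (b-a)/2^n ≤ 1e-08
(-3 - (-4))/2^n ≤ 1e-08
1/2^n ≤ 1e-08
2^n ≥ 100000000
n ≥ log₂(100000000) = 26.58
n ≥ 27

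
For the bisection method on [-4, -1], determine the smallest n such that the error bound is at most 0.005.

We need (b-a)/2^n ≤ 0.005
(-1 - (-4))/2^n ≤ 0.005
3/2^n ≤ 0.005
2^n ≥ 600
n ≥ log₂(600) = 9.23
n ≥ 10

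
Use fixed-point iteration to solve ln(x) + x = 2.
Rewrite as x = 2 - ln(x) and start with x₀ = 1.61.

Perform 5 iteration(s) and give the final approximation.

Equation: ln(x) + x = 2
Fixed-point form: x = 2 - ln(x)
x₀ = 1.61

x_1 = g(1.610000) = 1.523766
x_2 = g(1.523766) = 1.578815
x_3 = g(1.578815) = 1.543325
x_4 = g(1.543325) = 1.566061
x_5 = g(1.566061) = 1.551437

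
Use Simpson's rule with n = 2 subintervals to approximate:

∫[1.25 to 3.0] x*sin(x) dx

f(x) = x*sin(x)
a = 1.25, b = 3.0, n = 2
h = (b - a)/n = 0.875000

Simpson's rule: (h/3)[f(x₀) + 4f(x₁) + 2f(x₂) + ... + f(xₙ)]

x_0 = 1.2500, f(x_0) = 1.186231, coefficient = 1
x_1 = 2.1250, f(x_1) = 1.806930, coefficient = 4
x_2 = 3.0000, f(x_2) = 0.423360, coefficient = 1

I ≈ (0.875000/3) × 8.837309 = 2.577548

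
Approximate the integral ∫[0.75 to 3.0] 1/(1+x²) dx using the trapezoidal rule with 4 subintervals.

f(x) = 1/(1+x²)
a = 0.75, b = 3.0, n = 4
h = (b - a)/n = 0.562500

Trapezoidal rule: (h/2)[f(x₀) + 2f(x₁) + 2f(x₂) + ... + f(xₙ)]

x_0 = 0.7500, f(x_0) = 0.640000, coefficient = 1
x_1 = 1.3125, f(x_1) = 0.367288, coefficient = 2
x_2 = 1.8750, f(x_2) = 0.221453, coefficient = 2
x_3 = 2.4375, f(x_3) = 0.144063, coefficient = 2
x_4 = 3.0000, f(x_4) = 0.100000, coefficient = 1

I ≈ (0.562500/2) × 2.205609 = 0.620328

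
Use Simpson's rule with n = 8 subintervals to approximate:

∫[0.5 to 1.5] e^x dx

f(x) = e^x
a = 0.5, b = 1.5, n = 8
h = (b - a)/n = 0.125000

Simpson's rule: (h/3)[f(x₀) + 4f(x₁) + 2f(x₂) + ... + f(xₙ)]

x_0 = 0.5000, f(x_0) = 1.648721, coefficient = 1
x_1 = 0.6250, f(x_1) = 1.868246, coefficient = 4
x_2 = 0.7500, f(x_2) = 2.117000, coefficient = 2
x_3 = 0.8750, f(x_3) = 2.398875, coefficient = 4
x_4 = 1.0000, f(x_4) = 2.718282, coefficient = 2
x_5 = 1.1250, f(x_5) = 3.080217, coefficient = 4
x_6 = 1.2500, f(x_6) = 3.490343, coefficient = 2
x_7 = 1.3750, f(x_7) = 3.955077, coefficient = 4
x_8 = 1.5000, f(x_8) = 4.481689, coefficient = 1

I ≈ (0.125000/3) × 67.991319 = 2.832972
Exact value: 2.832968
Error: 0.000004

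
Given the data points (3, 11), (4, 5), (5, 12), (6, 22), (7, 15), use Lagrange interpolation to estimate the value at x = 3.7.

Lagrange interpolation formula:
P(x) = Σ yᵢ × Lᵢ(x)
where Lᵢ(x) = Π_{j≠i} (x - xⱼ)/(xᵢ - xⱼ)

L_0(3.7) = (3.7 - 4)/(3 - 4) × (3.7 - 5)/(3 - 5) × (3.7 - 6)/(3 - 6) × (3.7 - 7)/(3 - 7) = 0.123337
L_1(3.7) = (3.7 - 3)/(4 - 3) × (3.7 - 5)/(4 - 5) × (3.7 - 6)/(4 - 6) × (3.7 - 7)/(4 - 7) = 1.151150
L_2(3.7) = (3.7 - 3)/(5 - 3) × (3.7 - 4)/(5 - 4) × (3.7 - 6)/(5 - 6) × (3.7 - 7)/(5 - 7) = -0.398475
L_3(3.7) = (3.7 - 3)/(6 - 3) × (3.7 - 4)/(6 - 4) × (3.7 - 5)/(6 - 5) × (3.7 - 7)/(6 - 7) = 0.150150
L_4(3.7) = (3.7 - 3)/(7 - 3) × (3.7 - 4)/(7 - 4) × (3.7 - 5)/(7 - 5) × (3.7 - 6)/(7 - 6) = -0.026162

P(3.7) = 11×L_0(3.7) + 5×L_1(3.7) + 12×L_2(3.7) + 22×L_3(3.7) + 15×L_4(3.7)
P(3.7) = 5.241625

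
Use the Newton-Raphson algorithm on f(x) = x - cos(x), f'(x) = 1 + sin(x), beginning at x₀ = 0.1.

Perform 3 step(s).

f(x) = x - cos(x)
f'(x) = 1 + sin(x)
x₀ = 0.1

Newton-Raphson formula: x_{n+1} = x_n - f(x_n)/f'(x_n)

Iteration 1:
  f(0.100000) = -0.895004
  f'(0.100000) = 1.099833
  x_1 = 0.100000 - (-0.895004)/1.099833 = 0.913763
Iteration 2:
  f(0.913763) = 0.302993
  f'(0.913763) = 1.791808
  x_2 = 0.913763 - 0.302993/1.791808 = 0.744664
Iteration 3:
  f(0.744664) = 0.009349
  f'(0.744664) = 1.677725
  x_3 = 0.744664 - 0.009349/1.677725 = 0.739092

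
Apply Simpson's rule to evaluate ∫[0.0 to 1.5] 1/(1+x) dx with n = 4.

f(x) = 1/(1+x)
a = 0.0, b = 1.5, n = 4
h = (b - a)/n = 0.375000

Simpson's rule: (h/3)[f(x₀) + 4f(x₁) + 2f(x₂) + ... + f(xₙ)]

x_0 = 0.0000, f(x_0) = 1.000000, coefficient = 1
x_1 = 0.3750, f(x_1) = 0.727273, coefficient = 4
x_2 = 0.7500, f(x_2) = 0.571429, coefficient = 2
x_3 = 1.1250, f(x_3) = 0.470588, coefficient = 4
x_4 = 1.5000, f(x_4) = 0.400000, coefficient = 1

I ≈ (0.375000/3) × 7.334301 = 0.916788
Exact value: 0.916291
Error: 0.000497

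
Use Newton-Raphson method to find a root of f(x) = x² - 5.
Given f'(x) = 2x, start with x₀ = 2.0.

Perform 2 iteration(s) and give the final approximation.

f(x) = x² - 5
f'(x) = 2x
x₀ = 2.0

Newton-Raphson formula: x_{n+1} = x_n - f(x_n)/f'(x_n)

Iteration 1:
  f(2.000000) = -1.000000
  f'(2.000000) = 4.000000
  x_1 = 2.000000 - (-1.000000)/4.000000 = 2.250000
Iteration 2:
  f(2.250000) = 0.062500
  f'(2.250000) = 4.500000
  x_2 = 2.250000 - 0.062500/4.500000 = 2.236111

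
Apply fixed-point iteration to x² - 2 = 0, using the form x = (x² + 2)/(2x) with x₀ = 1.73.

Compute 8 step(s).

Equation: x² - 2 = 0
Fixed-point form: x = (x² + 2)/(2x)
x₀ = 1.73

x_1 = g(1.730000) = 1.443035
x_2 = g(1.443035) = 1.414501
x_3 = g(1.414501) = 1.414214
x_4 = g(1.414214) = 1.414214
x_5 = g(1.414214) = 1.414214
x_6 = g(1.414214) = 1.414214
x_7 = g(1.414214) = 1.414214
x_8 = g(1.414214) = 1.414214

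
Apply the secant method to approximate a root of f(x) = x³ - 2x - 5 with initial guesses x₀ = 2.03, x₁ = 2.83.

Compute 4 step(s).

f(x) = x³ - 2x - 5
x₀ = 2.03, x₁ = 2.83

Secant formula: x_{n+1} = x_n - f(x_n)(x_n - x_{n-1})/(f(x_n) - f(x_{n-1}))

Iteration 1:
  f(2.030000) = -0.694573
  f(2.830000) = 12.005187
  x_2 = 2.830000 - 12.005187×(2.830000 - 2.030000)/(12.005187 - (-0.694573))
       = 2.073753
Iteration 2:
  f(2.830000) = 12.005187
  f(2.073753) = -0.229427
  x_3 = 2.073753 - (-0.229427)×(2.073753 - 2.830000)/(-0.229427 - 12.005187)
       = 2.087935
Iteration 3:
  f(2.073753) = -0.229427
  f(2.087935) = -0.073577
  x_4 = 2.087935 - (-0.073577)×(2.087935 - 2.073753)/(-0.073577 - (-0.229427))
       = 2.094630
Iteration 4:
  f(2.087935) = -0.073577
  f(2.094630) = 0.000874
  x_5 = 2.094630 - 0.000874×(2.094630 - 2.087935)/(0.000874 - (-0.073577))
       = 2.094551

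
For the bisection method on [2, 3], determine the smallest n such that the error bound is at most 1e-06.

We need (b-a)/2^n ≤ 1e-06
(3 - 2)/2^n ≤ 1e-06
1/2^n ≤ 1e-06
2^n ≥ 1000000
n ≥ log₂(1000000) = 19.93
n ≥ 20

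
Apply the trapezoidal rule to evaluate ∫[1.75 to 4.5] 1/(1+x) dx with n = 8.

f(x) = 1/(1+x)
a = 1.75, b = 4.5, n = 8
h = (b - a)/n = 0.343750

Trapezoidal rule: (h/2)[f(x₀) + 2f(x₁) + 2f(x₂) + ... + f(xₙ)]

x_0 = 1.7500, f(x_0) = 0.363636, coefficient = 1
x_1 = 2.0938, f(x_1) = 0.323232, coefficient = 2
x_2 = 2.4375, f(x_2) = 0.290909, coefficient = 2
x_3 = 2.7812, f(x_3) = 0.264463, coefficient = 2
x_4 = 3.1250, f(x_4) = 0.242424, coefficient = 2
x_5 = 3.4688, f(x_5) = 0.223776, coefficient = 2
x_6 = 3.8125, f(x_6) = 0.207792, coefficient = 2
x_7 = 4.1562, f(x_7) = 0.193939, coefficient = 2
x_8 = 4.5000, f(x_8) = 0.181818, coefficient = 1

I ≈ (0.343750/2) × 4.038527 = 0.694122
Exact value: 0.693147
Error: 0.000975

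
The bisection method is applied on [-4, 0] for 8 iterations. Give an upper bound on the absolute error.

Bisection error bound: |error| ≤ (b-a)/2^n
|error| ≤ (0 - (-4))/2^8 = 4/2^8
|error| ≤ 0.0156250000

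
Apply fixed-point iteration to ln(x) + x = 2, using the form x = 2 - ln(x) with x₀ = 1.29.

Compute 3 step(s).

Equation: ln(x) + x = 2
Fixed-point form: x = 2 - ln(x)
x₀ = 1.29

x_1 = g(1.290000) = 1.745358
x_2 = g(1.745358) = 1.443040
x_3 = g(1.443040) = 1.633248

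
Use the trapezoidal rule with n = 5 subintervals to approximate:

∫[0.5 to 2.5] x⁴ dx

f(x) = x⁴
a = 0.5, b = 2.5, n = 5
h = (b - a)/n = 0.400000

Trapezoidal rule: (h/2)[f(x₀) + 2f(x₁) + 2f(x₂) + ... + f(xₙ)]

x_0 = 0.5000, f(x_0) = 0.062500, coefficient = 1
x_1 = 0.9000, f(x_1) = 0.656100, coefficient = 2
x_2 = 1.3000, f(x_2) = 2.856100, coefficient = 2
x_3 = 1.7000, f(x_3) = 8.352100, coefficient = 2
x_4 = 2.1000, f(x_4) = 19.448100, coefficient = 2
x_5 = 2.5000, f(x_5) = 39.062500, coefficient = 1

I ≈ (0.400000/2) × 101.749800 = 20.349960
Exact value: 19.525000
Error: 0.824960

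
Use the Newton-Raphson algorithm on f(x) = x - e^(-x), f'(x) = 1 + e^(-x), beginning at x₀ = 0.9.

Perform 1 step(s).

f(x) = x - e^(-x)
f'(x) = 1 + e^(-x)
x₀ = 0.9

Newton-Raphson formula: x_{n+1} = x_n - f(x_n)/f'(x_n)

Iteration 1:
  f(0.900000) = 0.493430
  f'(0.900000) = 1.406570
  x_1 = 0.900000 - 0.493430/1.406570 = 0.549196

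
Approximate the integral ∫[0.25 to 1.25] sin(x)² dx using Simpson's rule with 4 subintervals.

f(x) = sin(x)²
a = 0.25, b = 1.25, n = 4
h = (b - a)/n = 0.250000

Simpson's rule: (h/3)[f(x₀) + 4f(x₁) + 2f(x₂) + ... + f(xₙ)]

x_0 = 0.2500, f(x_0) = 0.061209, coefficient = 1
x_1 = 0.5000, f(x_1) = 0.229849, coefficient = 4
x_2 = 0.7500, f(x_2) = 0.464631, coefficient = 2
x_3 = 1.0000, f(x_3) = 0.708073, coefficient = 4
x_4 = 1.2500, f(x_4) = 0.900572, coefficient = 1

I ≈ (0.250000/3) × 5.642732 = 0.470228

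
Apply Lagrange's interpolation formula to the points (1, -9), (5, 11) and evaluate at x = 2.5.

Lagrange interpolation formula:
P(x) = Σ yᵢ × Lᵢ(x)
where Lᵢ(x) = Π_{j≠i} (x - xⱼ)/(xᵢ - xⱼ)

L_0(2.5) = (2.5 - 5)/(1 - 5) = 0.625000
L_1(2.5) = (2.5 - 1)/(5 - 1) = 0.375000

P(2.5) = (-9)×L_0(2.5) + 11×L_1(2.5)
P(2.5) = -1.500000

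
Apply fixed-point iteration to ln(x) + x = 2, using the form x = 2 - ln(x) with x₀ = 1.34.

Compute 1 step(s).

Equation: ln(x) + x = 2
Fixed-point form: x = 2 - ln(x)
x₀ = 1.34

x_1 = g(1.340000) = 1.707330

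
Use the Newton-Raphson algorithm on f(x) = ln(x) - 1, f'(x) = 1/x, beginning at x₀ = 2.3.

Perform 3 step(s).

f(x) = ln(x) - 1
f'(x) = 1/x
x₀ = 2.3

Newton-Raphson formula: x_{n+1} = x_n - f(x_n)/f'(x_n)

Iteration 1:
  f(2.300000) = -0.167091
  f'(2.300000) = 0.434783
  x_1 = 2.300000 - (-0.167091)/0.434783 = 2.684309
Iteration 2:
  f(2.684309) = -0.012577
  f'(2.684309) = 0.372535
  x_2 = 2.684309 - (-0.012577)/0.372535 = 2.718069
Iteration 3:
  f(2.718069) = -0.000078
  f'(2.718069) = 0.367908
  x_3 = 2.718069 - (-0.000078)/0.367908 = 2.718282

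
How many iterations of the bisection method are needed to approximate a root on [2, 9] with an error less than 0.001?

We need (b-a)/2^n ≤ 0.001
(9 - 2)/2^n ≤ 0.001
7/2^n ≤ 0.001
2^n ≥ 7000
n ≥ log₂(7000) = 12.77
n ≥ 13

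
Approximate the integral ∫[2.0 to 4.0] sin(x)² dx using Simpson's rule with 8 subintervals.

f(x) = sin(x)²
a = 2.0, b = 4.0, n = 8
h = (b - a)/n = 0.250000

Simpson's rule: (h/3)[f(x₀) + 4f(x₁) + 2f(x₂) + ... + f(xₙ)]

x_0 = 2.0000, f(x_0) = 0.826822, coefficient = 1
x_1 = 2.2500, f(x_1) = 0.605398, coefficient = 4
x_2 = 2.5000, f(x_2) = 0.358169, coefficient = 2
x_3 = 2.7500, f(x_3) = 0.145665, coefficient = 4
x_4 = 3.0000, f(x_4) = 0.019915, coefficient = 2
x_5 = 3.2500, f(x_5) = 0.011706, coefficient = 4
x_6 = 3.5000, f(x_6) = 0.123049, coefficient = 2
x_7 = 3.7500, f(x_7) = 0.326682, coefficient = 4
x_8 = 4.0000, f(x_8) = 0.572750, coefficient = 1

I ≈ (0.250000/3) × 6.759643 = 0.563304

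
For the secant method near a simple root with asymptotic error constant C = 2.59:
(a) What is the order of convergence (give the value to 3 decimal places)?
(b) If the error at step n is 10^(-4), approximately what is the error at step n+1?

(a) Secant method has superlinear convergence with order φ = (1+√5)/2 ≈ 1.618.
    This means |e_{n+1}| ≈ C|e_n|^1.618.

(b) With |e_n| = 10^(-4) and C = 2.59:
    |e_{n+1}| ≈ 2.59 × (10^(-4))^1.618 = 2.59 × 10^(-6.47)

(a) ≈ 1.618 (golden ratio); (b) |e_{n+1}| ≈ 8.733e-07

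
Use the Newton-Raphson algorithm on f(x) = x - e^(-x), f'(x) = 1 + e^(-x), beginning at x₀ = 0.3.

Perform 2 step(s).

f(x) = x - e^(-x)
f'(x) = 1 + e^(-x)
x₀ = 0.3

Newton-Raphson formula: x_{n+1} = x_n - f(x_n)/f'(x_n)

Iteration 1:
  f(0.300000) = -0.440818
  f'(0.300000) = 1.740818
  x_1 = 0.300000 - (-0.440818)/1.740818 = 0.553225
Iteration 2:
  f(0.553225) = -0.021868
  f'(0.553225) = 1.575092
  x_2 = 0.553225 - (-0.021868)/1.575092 = 0.567108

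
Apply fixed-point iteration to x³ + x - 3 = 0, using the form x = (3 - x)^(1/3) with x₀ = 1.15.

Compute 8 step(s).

Equation: x³ + x - 3 = 0
Fixed-point form: x = (3 - x)^(1/3)
x₀ = 1.15

x_1 = g(1.150000) = 1.227601
x_2 = g(1.227601) = 1.210191
x_3 = g(1.210191) = 1.214140
x_4 = g(1.214140) = 1.213247
x_5 = g(1.213247) = 1.213449
x_6 = g(1.213449) = 1.213403
x_7 = g(1.213403) = 1.213414
x_8 = g(1.213414) = 1.213411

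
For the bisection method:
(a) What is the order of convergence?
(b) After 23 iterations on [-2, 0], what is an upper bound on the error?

(a) Bisection has linear (order 1) convergence; the error is halved each step.

(b) Error bound = (b-a)/2^n = (0 - (-2))/2^{23}
    = 2/2^{23}

(a) 1 (linear); (b) error ≤ 2.38e-07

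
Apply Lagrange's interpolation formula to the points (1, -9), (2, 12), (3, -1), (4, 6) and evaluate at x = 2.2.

Lagrange interpolation formula:
P(x) = Σ yᵢ × Lᵢ(x)
where Lᵢ(x) = Π_{j≠i} (x - xⱼ)/(xᵢ - xⱼ)

L_0(2.2) = (2.2 - 2)/(1 - 2) × (2.2 - 3)/(1 - 3) × (2.2 - 4)/(1 - 4) = -0.048000
L_1(2.2) = (2.2 - 1)/(2 - 1) × (2.2 - 3)/(2 - 3) × (2.2 - 4)/(2 - 4) = 0.864000
L_2(2.2) = (2.2 - 1)/(3 - 1) × (2.2 - 2)/(3 - 2) × (2.2 - 4)/(3 - 4) = 0.216000
L_3(2.2) = (2.2 - 1)/(4 - 1) × (2.2 - 2)/(4 - 2) × (2.2 - 3)/(4 - 3) = -0.032000

P(2.2) = (-9)×L_0(2.2) + 12×L_1(2.2) + (-1)×L_2(2.2) + 6×L_3(2.2)
P(2.2) = 10.392000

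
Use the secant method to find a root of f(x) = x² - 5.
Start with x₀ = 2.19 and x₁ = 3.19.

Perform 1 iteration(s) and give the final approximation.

f(x) = x² - 5
x₀ = 2.19, x₁ = 3.19

Secant formula: x_{n+1} = x_n - f(x_n)(x_n - x_{n-1})/(f(x_n) - f(x_{n-1}))

Iteration 1:
  f(2.190000) = -0.203900
  f(3.190000) = 5.176100
  x_2 = 3.190000 - 5.176100×(3.190000 - 2.190000)/(5.176100 - (-0.203900))
       = 2.227900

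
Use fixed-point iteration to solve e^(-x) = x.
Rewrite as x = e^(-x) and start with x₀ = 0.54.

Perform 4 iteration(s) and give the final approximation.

Equation: e^(-x) = x
Fixed-point form: x = e^(-x)
x₀ = 0.54

x_1 = g(0.540000) = 0.582748
x_2 = g(0.582748) = 0.558362
x_3 = g(0.558362) = 0.572146
x_4 = g(0.572146) = 0.564313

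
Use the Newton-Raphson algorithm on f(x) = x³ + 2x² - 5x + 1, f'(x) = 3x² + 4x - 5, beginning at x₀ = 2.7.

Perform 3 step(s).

f(x) = x³ + 2x² - 5x + 1
f'(x) = 3x² + 4x - 5
x₀ = 2.7

Newton-Raphson formula: x_{n+1} = x_n - f(x_n)/f'(x_n)

Iteration 1:
  f(2.700000) = 21.763000
  f'(2.700000) = 27.670000
  x_1 = 2.700000 - 21.763000/27.670000 = 1.913480
Iteration 2:
  f(1.913480) = 5.761442
  f'(1.913480) = 13.638142
  x_2 = 1.913480 - 5.761442/13.638142 = 1.491030
Iteration 3:
  f(1.491030) = 1.306002
  f'(1.491030) = 7.633627
  x_3 = 1.491030 - 1.306002/7.633627 = 1.319944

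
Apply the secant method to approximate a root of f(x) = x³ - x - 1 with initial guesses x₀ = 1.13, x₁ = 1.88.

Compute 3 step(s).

f(x) = x³ - x - 1
x₀ = 1.13, x₁ = 1.88

Secant formula: x_{n+1} = x_n - f(x_n)(x_n - x_{n-1})/(f(x_n) - f(x_{n-1}))

Iteration 1:
  f(1.130000) = -0.687103
  f(1.880000) = 3.764672
  x_2 = 1.880000 - 3.764672×(1.880000 - 1.130000)/(3.764672 - (-0.687103))
       = 1.245758
Iteration 2:
  f(1.880000) = 3.764672
  f(1.245758) = -0.312451
  x_3 = 1.245758 - (-0.312451)×(1.245758 - 1.880000)/(-0.312451 - 3.764672)
       = 1.294363
Iteration 3:
  f(1.245758) = -0.312451
  f(1.294363) = -0.125819
  x_4 = 1.294363 - (-0.125819)×(1.294363 - 1.245758)/(-0.125819 - (-0.312451))
       = 1.327130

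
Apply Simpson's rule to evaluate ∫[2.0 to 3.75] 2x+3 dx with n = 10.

f(x) = 2x+3
a = 2.0, b = 3.75, n = 10
h = (b - a)/n = 0.175000

Simpson's rule: (h/3)[f(x₀) + 4f(x₁) + 2f(x₂) + ... + f(xₙ)]

x_0 = 2.0000, f(x_0) = 7.000000, coefficient = 1
x_1 = 2.1750, f(x_1) = 7.350000, coefficient = 4
x_2 = 2.3500, f(x_2) = 7.700000, coefficient = 2
x_3 = 2.5250, f(x_3) = 8.050000, coefficient = 4
x_4 = 2.7000, f(x_4) = 8.400000, coefficient = 2
x_5 = 2.8750, f(x_5) = 8.750000, coefficient = 4
x_6 = 3.0500, f(x_6) = 9.100000, coefficient = 2
x_7 = 3.2250, f(x_7) = 9.450000, coefficient = 4
x_8 = 3.4000, f(x_8) = 9.800000, coefficient = 2
x_9 = 3.5750, f(x_9) = 10.150000, coefficient = 4
x_10 = 3.7500, f(x_10) = 10.500000, coefficient = 1

I ≈ (0.175000/3) × 262.500000 = 15.312500
Exact value: 15.312500
Error: 0.000000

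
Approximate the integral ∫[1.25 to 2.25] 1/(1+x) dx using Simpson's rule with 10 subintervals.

f(x) = 1/(1+x)
a = 1.25, b = 2.25, n = 10
h = (b - a)/n = 0.100000

Simpson's rule: (h/3)[f(x₀) + 4f(x₁) + 2f(x₂) + ... + f(xₙ)]

x_0 = 1.2500, f(x_0) = 0.444444, coefficient = 1
x_1 = 1.3500, f(x_1) = 0.425532, coefficient = 4
x_2 = 1.4500, f(x_2) = 0.408163, coefficient = 2
x_3 = 1.5500, f(x_3) = 0.392157, coefficient = 4
x_4 = 1.6500, f(x_4) = 0.377358, coefficient = 2
x_5 = 1.7500, f(x_5) = 0.363636, coefficient = 4
x_6 = 1.8500, f(x_6) = 0.350877, coefficient = 2
x_7 = 1.9500, f(x_7) = 0.338983, coefficient = 4
x_8 = 2.0500, f(x_8) = 0.327869, coefficient = 2
x_9 = 2.1500, f(x_9) = 0.317460, coefficient = 4
x_10 = 2.2500, f(x_10) = 0.307692, coefficient = 1

I ≈ (0.100000/3) × 11.031746 = 0.367725
Exact value: 0.367725
Error: 0.000000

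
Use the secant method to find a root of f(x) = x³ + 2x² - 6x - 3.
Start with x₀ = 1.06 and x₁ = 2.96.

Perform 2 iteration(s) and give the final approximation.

f(x) = x³ + 2x² - 6x - 3
x₀ = 1.06, x₁ = 2.96

Secant formula: x_{n+1} = x_n - f(x_n)(x_n - x_{n-1})/(f(x_n) - f(x_{n-1}))

Iteration 1:
  f(1.060000) = -5.921784
  f(2.960000) = 22.697536
  x_2 = 2.960000 - 22.697536×(2.960000 - 1.060000)/(22.697536 - (-5.921784))
       = 1.453140
Iteration 2:
  f(2.960000) = 22.697536
  f(1.453140) = -4.427137
  x_3 = 1.453140 - (-4.427137)×(1.453140 - 2.960000)/(-4.427137 - 22.697536)
       = 1.699081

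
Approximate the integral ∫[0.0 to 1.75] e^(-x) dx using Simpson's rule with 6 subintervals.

f(x) = e^(-x)
a = 0.0, b = 1.75, n = 6
h = (b - a)/n = 0.291667

Simpson's rule: (h/3)[f(x₀) + 4f(x₁) + 2f(x₂) + ... + f(xₙ)]

x_0 = 0.0000, f(x_0) = 1.000000, coefficient = 1
x_1 = 0.2917, f(x_1) = 0.747018, coefficient = 4
x_2 = 0.5833, f(x_2) = 0.558035, coefficient = 2
x_3 = 0.8750, f(x_3) = 0.416862, coefficient = 4
x_4 = 1.1667, f(x_4) = 0.311403, coefficient = 2
x_5 = 1.4583, f(x_5) = 0.232624, coefficient = 4
x_6 = 1.7500, f(x_6) = 0.173774, coefficient = 1

I ≈ (0.291667/3) × 8.498663 = 0.826259
Exact value: 0.826226
Error: 0.000033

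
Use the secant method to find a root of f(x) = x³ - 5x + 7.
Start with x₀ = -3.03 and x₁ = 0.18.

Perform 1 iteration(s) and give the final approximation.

f(x) = x³ - 5x + 7
x₀ = -3.03, x₁ = 0.18

Secant formula: x_{n+1} = x_n - f(x_n)(x_n - x_{n-1})/(f(x_n) - f(x_{n-1}))

Iteration 1:
  f(-3.030000) = -5.668127
  f(0.180000) = 6.105832
  x_2 = 0.180000 - 6.105832×(0.180000 - (-3.030000))/(6.105832 - (-5.668127))
       = -1.484667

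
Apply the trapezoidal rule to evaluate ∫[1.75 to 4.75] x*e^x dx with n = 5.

f(x) = x*e^x
a = 1.75, b = 4.75, n = 5
h = (b - a)/n = 0.600000

Trapezoidal rule: (h/2)[f(x₀) + 2f(x₁) + 2f(x₂) + ... + f(xₙ)]

x_0 = 1.7500, f(x_0) = 10.070555, coefficient = 1
x_1 = 2.3500, f(x_1) = 24.641089, coefficient = 2
x_2 = 2.9500, f(x_2) = 56.362563, coefficient = 2
x_3 = 3.5500, f(x_3) = 123.587277, coefficient = 2
x_4 = 4.1500, f(x_4) = 263.251101, coefficient = 2
x_5 = 4.7500, f(x_5) = 549.025352, coefficient = 1

I ≈ (0.600000/2) × 1494.779968 = 448.433990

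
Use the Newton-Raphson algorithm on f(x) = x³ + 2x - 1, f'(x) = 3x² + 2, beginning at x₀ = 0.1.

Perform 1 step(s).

f(x) = x³ + 2x - 1
f'(x) = 3x² + 2
x₀ = 0.1

Newton-Raphson formula: x_{n+1} = x_n - f(x_n)/f'(x_n)

Iteration 1:
  f(0.100000) = -0.799000
  f'(0.100000) = 2.030000
  x_1 = 0.100000 - (-0.799000)/2.030000 = 0.493596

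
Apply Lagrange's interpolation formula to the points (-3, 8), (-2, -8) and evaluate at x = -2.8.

Lagrange interpolation formula:
P(x) = Σ yᵢ × Lᵢ(x)
where Lᵢ(x) = Π_{j≠i} (x - xⱼ)/(xᵢ - xⱼ)

L_0(-2.8) = (-2.8 - (-2))/(-3 - (-2)) = 0.800000
L_1(-2.8) = (-2.8 - (-3))/(-2 - (-3)) = 0.200000

P(-2.8) = 8×L_0(-2.8) + (-8)×L_1(-2.8)
P(-2.8) = 4.800000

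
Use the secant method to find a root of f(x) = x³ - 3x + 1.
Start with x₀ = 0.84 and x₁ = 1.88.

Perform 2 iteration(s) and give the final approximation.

f(x) = x³ - 3x + 1
x₀ = 0.84, x₁ = 1.88

Secant formula: x_{n+1} = x_n - f(x_n)(x_n - x_{n-1})/(f(x_n) - f(x_{n-1}))

Iteration 1:
  f(0.840000) = -0.927296
  f(1.880000) = 2.004672
  x_2 = 1.880000 - 2.004672×(1.880000 - 0.840000)/(2.004672 - (-0.927296))
       = 1.168922
Iteration 2:
  f(1.880000) = 2.004672
  f(1.168922) = -0.909576
  x_3 = 1.168922 - (-0.909576)×(1.168922 - 1.880000)/(-0.909576 - 2.004672)
       = 1.390859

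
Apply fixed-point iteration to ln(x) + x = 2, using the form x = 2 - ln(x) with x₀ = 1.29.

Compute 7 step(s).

Equation: ln(x) + x = 2
Fixed-point form: x = 2 - ln(x)
x₀ = 1.29

x_1 = g(1.290000) = 1.745358
x_2 = g(1.745358) = 1.443040
x_3 = g(1.443040) = 1.633248
x_4 = g(1.633248) = 1.509430
x_5 = g(1.509430) = 1.588268
x_6 = g(1.588268) = 1.537356
x_7 = g(1.537356) = 1.569936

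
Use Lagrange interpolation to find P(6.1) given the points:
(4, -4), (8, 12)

Lagrange interpolation formula:
P(x) = Σ yᵢ × Lᵢ(x)
where Lᵢ(x) = Π_{j≠i} (x - xⱼ)/(xᵢ - xⱼ)

L_0(6.1) = (6.1 - 8)/(4 - 8) = 0.475000
L_1(6.1) = (6.1 - 4)/(8 - 4) = 0.525000

P(6.1) = (-4)×L_0(6.1) + 12×L_1(6.1)
P(6.1) = 4.400000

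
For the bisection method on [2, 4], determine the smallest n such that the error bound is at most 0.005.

We need (b-a)/2^n ≤ 0.005
(4 - 2)/2^n ≤ 0.005
2/2^n ≤ 0.005
2^n ≥ 400
n ≥ log₂(400) = 8.64
n ≥ 9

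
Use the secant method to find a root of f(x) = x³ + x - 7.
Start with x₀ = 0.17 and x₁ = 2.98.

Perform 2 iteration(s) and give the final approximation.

f(x) = x³ + x - 7
x₀ = 0.17, x₁ = 2.98

Secant formula: x_{n+1} = x_n - f(x_n)(x_n - x_{n-1})/(f(x_n) - f(x_{n-1}))

Iteration 1:
  f(0.170000) = -6.825087
  f(2.980000) = 22.443592
  x_2 = 2.980000 - 22.443592×(2.980000 - 0.170000)/(22.443592 - (-6.825087))
       = 0.825257
Iteration 2:
  f(2.980000) = 22.443592
  f(0.825257) = -5.612704
  x_3 = 0.825257 - (-5.612704)×(0.825257 - 2.980000)/(-5.612704 - 22.443592)
       = 1.256316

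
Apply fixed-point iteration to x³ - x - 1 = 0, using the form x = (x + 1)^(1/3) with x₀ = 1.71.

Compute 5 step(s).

Equation: x³ - x - 1 = 0
Fixed-point form: x = (x + 1)^(1/3)
x₀ = 1.71

x_1 = g(1.710000) = 1.394194
x_2 = g(1.394194) = 1.337785
x_3 = g(1.337785) = 1.327195
x_4 = g(1.327195) = 1.325188
x_5 = g(1.325188) = 1.324807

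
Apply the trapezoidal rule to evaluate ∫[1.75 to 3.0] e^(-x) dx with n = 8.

f(x) = e^(-x)
a = 1.75, b = 3.0, n = 8
h = (b - a)/n = 0.156250

Trapezoidal rule: (h/2)[f(x₀) + 2f(x₁) + 2f(x₂) + ... + f(xₙ)]

x_0 = 1.7500, f(x_0) = 0.173774, coefficient = 1
x_1 = 1.9062, f(x_1) = 0.148637, coefficient = 2
x_2 = 2.0625, f(x_2) = 0.127136, coefficient = 2
x_3 = 2.2188, f(x_3) = 0.108745, coefficient = 2
x_4 = 2.3750, f(x_4) = 0.093014, coefficient = 2
x_5 = 2.5312, f(x_5) = 0.079560, coefficient = 2
x_6 = 2.6875, f(x_6) = 0.068051, coefficient = 2
x_7 = 2.8438, f(x_7) = 0.058207, coefficient = 2
x_8 = 3.0000, f(x_8) = 0.049787, coefficient = 1

I ≈ (0.156250/2) × 1.590260 = 0.124239
Exact value: 0.123987
Error: 0.000252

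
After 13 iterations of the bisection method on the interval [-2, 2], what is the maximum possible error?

Bisection error bound: |error| ≤ (b-a)/2^n
|error| ≤ (2 - (-2))/2^13 = 4/2^13
|error| ≤ 0.0004882812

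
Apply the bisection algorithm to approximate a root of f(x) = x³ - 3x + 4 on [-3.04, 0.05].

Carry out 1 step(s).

f(x) = x³ - 3x + 4
Initial interval: [-3.04, 0.05]

Iteration 1:
  c_1 = (-3.040000 + 0.050000)/2 = -1.495000
  f(c_1) = f(-1.495000) = 5.143638
  f(a) × f(c) < 0, new interval: [-3.040000, -1.495000]

After 1 iteration(s), the approximation is c_1 = -1.495000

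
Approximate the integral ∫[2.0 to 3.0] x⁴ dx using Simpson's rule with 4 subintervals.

f(x) = x⁴
a = 2.0, b = 3.0, n = 4
h = (b - a)/n = 0.250000

Simpson's rule: (h/3)[f(x₀) + 4f(x₁) + 2f(x₂) + ... + f(xₙ)]

x_0 = 2.0000, f(x_0) = 16.000000, coefficient = 1
x_1 = 2.2500, f(x_1) = 25.628906, coefficient = 4
x_2 = 2.5000, f(x_2) = 39.062500, coefficient = 2
x_3 = 2.7500, f(x_3) = 57.191406, coefficient = 4
x_4 = 3.0000, f(x_4) = 81.000000, coefficient = 1

I ≈ (0.250000/3) × 506.406250 = 42.200521
Exact value: 42.200000
Error: 0.000521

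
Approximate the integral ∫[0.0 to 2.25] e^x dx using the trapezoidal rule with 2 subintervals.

f(x) = e^x
a = 0.0, b = 2.25, n = 2
h = (b - a)/n = 1.125000

Trapezoidal rule: (h/2)[f(x₀) + 2f(x₁) + 2f(x₂) + ... + f(xₙ)]

x_0 = 0.0000, f(x_0) = 1.000000, coefficient = 1
x_1 = 1.1250, f(x_1) = 3.080217, coefficient = 2
x_2 = 2.2500, f(x_2) = 9.487736, coefficient = 1

I ≈ (1.125000/2) × 16.648170 = 9.364595
Exact value: 8.487736
Error: 0.876860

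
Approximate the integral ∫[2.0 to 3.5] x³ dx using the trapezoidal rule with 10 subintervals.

f(x) = x³
a = 2.0, b = 3.5, n = 10
h = (b - a)/n = 0.150000

Trapezoidal rule: (h/2)[f(x₀) + 2f(x₁) + 2f(x₂) + ... + f(xₙ)]

x_0 = 2.0000, f(x_0) = 8.000000, coefficient = 1
x_1 = 2.1500, f(x_1) = 9.938375, coefficient = 2
x_2 = 2.3000, f(x_2) = 12.167000, coefficient = 2
x_3 = 2.4500, f(x_3) = 14.706125, coefficient = 2
x_4 = 2.6000, f(x_4) = 17.576000, coefficient = 2
x_5 = 2.7500, f(x_5) = 20.796875, coefficient = 2
x_6 = 2.9000, f(x_6) = 24.389000, coefficient = 2
x_7 = 3.0500, f(x_7) = 28.372625, coefficient = 2
x_8 = 3.2000, f(x_8) = 32.768000, coefficient = 2
x_9 = 3.3500, f(x_9) = 37.595375, coefficient = 2
x_10 = 3.5000, f(x_10) = 42.875000, coefficient = 1

I ≈ (0.150000/2) × 447.493750 = 33.562031
Exact value: 33.515625
Error: 0.046406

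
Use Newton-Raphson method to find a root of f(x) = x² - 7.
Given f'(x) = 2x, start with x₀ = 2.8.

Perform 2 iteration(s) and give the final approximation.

f(x) = x² - 7
f'(x) = 2x
x₀ = 2.8

Newton-Raphson formula: x_{n+1} = x_n - f(x_n)/f'(x_n)

Iteration 1:
  f(2.800000) = 0.840000
  f'(2.800000) = 5.600000
  x_1 = 2.800000 - 0.840000/5.600000 = 2.650000
Iteration 2:
  f(2.650000) = 0.022500
  f'(2.650000) = 5.300000
  x_2 = 2.650000 - 0.022500/5.300000 = 2.645755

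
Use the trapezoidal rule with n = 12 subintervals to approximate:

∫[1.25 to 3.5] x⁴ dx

f(x) = x⁴
a = 1.25, b = 3.5, n = 12
h = (b - a)/n = 0.187500

Trapezoidal rule: (h/2)[f(x₀) + 2f(x₁) + 2f(x₂) + ... + f(xₙ)]

x_0 = 1.2500, f(x_0) = 2.441406, coefficient = 1
x_1 = 1.4375, f(x_1) = 4.270035, coefficient = 2
x_2 = 1.6250, f(x_2) = 6.972900, coefficient = 2
x_3 = 1.8125, f(x_3) = 10.792252, coefficient = 2
x_4 = 2.0000, f(x_4) = 16.000000, coefficient = 2
x_5 = 2.1875, f(x_5) = 22.897720, coefficient = 2
x_6 = 2.3750, f(x_6) = 31.816650, coefficient = 2
x_7 = 2.5625, f(x_7) = 43.117691, coefficient = 2
x_8 = 2.7500, f(x_8) = 57.191406, coefficient = 2
x_9 = 2.9375, f(x_9) = 74.458023, coefficient = 2
x_10 = 3.1250, f(x_10) = 95.367432, coefficient = 2
x_11 = 3.3125, f(x_11) = 120.399185, coefficient = 2
x_12 = 3.5000, f(x_12) = 150.062500, coefficient = 1

I ≈ (0.187500/2) × 1119.070496 = 104.912859
Exact value: 104.433398
Error: 0.479461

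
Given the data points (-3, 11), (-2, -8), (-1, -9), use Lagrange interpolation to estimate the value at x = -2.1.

Lagrange interpolation formula:
P(x) = Σ yᵢ × Lᵢ(x)
where Lᵢ(x) = Π_{j≠i} (x - xⱼ)/(xᵢ - xⱼ)

L_0(-2.1) = (-2.1 - (-2))/(-3 - (-2)) × (-2.1 - (-1))/(-3 - (-1)) = 0.055000
L_1(-2.1) = (-2.1 - (-3))/(-2 - (-3)) × (-2.1 - (-1))/(-2 - (-1)) = 0.990000
L_2(-2.1) = (-2.1 - (-3))/(-1 - (-3)) × (-2.1 - (-2))/(-1 - (-2)) = -0.045000

P(-2.1) = 11×L_0(-2.1) + (-8)×L_1(-2.1) + (-9)×L_2(-2.1)
P(-2.1) = -6.910000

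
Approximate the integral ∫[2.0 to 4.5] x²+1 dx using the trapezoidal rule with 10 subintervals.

f(x) = x²+1
a = 2.0, b = 4.5, n = 10
h = (b - a)/n = 0.250000

Trapezoidal rule: (h/2)[f(x₀) + 2f(x₁) + 2f(x₂) + ... + f(xₙ)]

x_0 = 2.0000, f(x_0) = 5.000000, coefficient = 1
x_1 = 2.2500, f(x_1) = 6.062500, coefficient = 2
x_2 = 2.5000, f(x_2) = 7.250000, coefficient = 2
x_3 = 2.7500, f(x_3) = 8.562500, coefficient = 2
x_4 = 3.0000, f(x_4) = 10.000000, coefficient = 2
x_5 = 3.2500, f(x_5) = 11.562500, coefficient = 2
x_6 = 3.5000, f(x_6) = 13.250000, coefficient = 2
x_7 = 3.7500, f(x_7) = 15.062500, coefficient = 2
x_8 = 4.0000, f(x_8) = 17.000000, coefficient = 2
x_9 = 4.2500, f(x_9) = 19.062500, coefficient = 2
x_10 = 4.5000, f(x_10) = 21.250000, coefficient = 1

I ≈ (0.250000/2) × 241.875000 = 30.234375
Exact value: 30.208333
Error: 0.026042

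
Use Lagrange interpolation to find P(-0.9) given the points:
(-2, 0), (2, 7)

Lagrange interpolation formula:
P(x) = Σ yᵢ × Lᵢ(x)
where Lᵢ(x) = Π_{j≠i} (x - xⱼ)/(xᵢ - xⱼ)

L_0(-0.9) = (-0.9 - 2)/(-2 - 2) = 0.725000
L_1(-0.9) = (-0.9 - (-2))/(2 - (-2)) = 0.275000

P(-0.9) = 0×L_0(-0.9) + 7×L_1(-0.9)
P(-0.9) = 1.925000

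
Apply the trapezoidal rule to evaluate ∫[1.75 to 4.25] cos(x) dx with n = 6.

f(x) = cos(x)
a = 1.75, b = 4.25, n = 6
h = (b - a)/n = 0.416667

Trapezoidal rule: (h/2)[f(x₀) + 2f(x₁) + 2f(x₂) + ... + f(xₙ)]

x_0 = 1.7500, f(x_0) = -0.178246, coefficient = 1
x_1 = 2.1667, f(x_1) = -0.561229, coefficient = 2
x_2 = 2.5833, f(x_2) = -0.848178, coefficient = 2
x_3 = 3.0000, f(x_3) = -0.989992, coefficient = 2
x_4 = 3.4167, f(x_4) = -0.962405, coefficient = 2
x_5 = 3.8333, f(x_5) = -0.770137, coefficient = 2
x_6 = 4.2500, f(x_6) = -0.446087, coefficient = 1

I ≈ (0.416667/2) × -8.888218 = -1.851712
Exact value: -1.878975
Error: 0.027263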